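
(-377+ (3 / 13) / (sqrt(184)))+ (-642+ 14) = -1005+ 3 * sqrt(46) / 1196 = -1004.98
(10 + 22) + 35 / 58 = 1891 / 58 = 32.60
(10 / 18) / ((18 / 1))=0.03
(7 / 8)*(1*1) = 7 / 8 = 0.88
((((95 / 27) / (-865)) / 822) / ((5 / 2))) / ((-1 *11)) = 19 / 105587955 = 0.00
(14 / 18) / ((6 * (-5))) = -7 / 270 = -0.03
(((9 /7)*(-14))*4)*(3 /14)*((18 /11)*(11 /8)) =-243 /7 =-34.71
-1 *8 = -8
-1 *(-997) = 997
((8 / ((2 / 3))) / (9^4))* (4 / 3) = 16 / 6561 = 0.00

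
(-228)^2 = 51984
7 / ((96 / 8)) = 7 / 12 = 0.58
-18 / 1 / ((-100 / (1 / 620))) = 9 / 31000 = 0.00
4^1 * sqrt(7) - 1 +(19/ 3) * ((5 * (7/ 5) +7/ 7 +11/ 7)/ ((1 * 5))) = 21.71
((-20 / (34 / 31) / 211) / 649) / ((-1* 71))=310 / 165285373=0.00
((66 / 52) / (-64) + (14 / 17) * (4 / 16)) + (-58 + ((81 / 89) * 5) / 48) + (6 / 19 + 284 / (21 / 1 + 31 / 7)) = -2211642851 / 47835008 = -46.23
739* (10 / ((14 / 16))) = 59120 / 7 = 8445.71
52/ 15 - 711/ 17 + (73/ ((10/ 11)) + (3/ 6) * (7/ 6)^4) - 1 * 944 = -198537083/ 220320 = -901.13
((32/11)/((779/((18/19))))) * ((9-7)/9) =128/162811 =0.00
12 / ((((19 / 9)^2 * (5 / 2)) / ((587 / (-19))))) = -1141128 / 34295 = -33.27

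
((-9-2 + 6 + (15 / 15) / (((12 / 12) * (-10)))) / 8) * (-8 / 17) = 3 / 10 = 0.30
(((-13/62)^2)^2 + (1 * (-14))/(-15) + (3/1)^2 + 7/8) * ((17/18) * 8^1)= 40732712113/498701340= 81.68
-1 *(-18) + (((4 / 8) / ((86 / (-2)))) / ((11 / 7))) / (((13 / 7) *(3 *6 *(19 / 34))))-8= 21028747 / 2102958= 10.00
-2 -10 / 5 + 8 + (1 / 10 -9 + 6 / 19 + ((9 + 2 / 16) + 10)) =11051 / 760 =14.54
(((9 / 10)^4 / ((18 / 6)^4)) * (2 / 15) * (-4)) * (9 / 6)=-81 / 12500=-0.01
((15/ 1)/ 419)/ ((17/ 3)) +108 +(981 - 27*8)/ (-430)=65072475/ 612578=106.23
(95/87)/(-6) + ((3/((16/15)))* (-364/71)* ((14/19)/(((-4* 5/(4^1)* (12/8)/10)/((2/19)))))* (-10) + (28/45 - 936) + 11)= -20949244577/22298970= -939.47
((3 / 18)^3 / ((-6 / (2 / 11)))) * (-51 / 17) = 1 / 2376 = 0.00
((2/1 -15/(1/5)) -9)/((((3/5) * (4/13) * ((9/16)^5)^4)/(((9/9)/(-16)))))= 100680853414780835955998720/36472996377170786403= 2760421.78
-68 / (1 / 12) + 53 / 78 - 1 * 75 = -69445 / 78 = -890.32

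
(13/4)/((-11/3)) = -39/44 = -0.89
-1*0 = 0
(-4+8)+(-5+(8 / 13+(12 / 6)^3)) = 99 / 13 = 7.62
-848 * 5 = -4240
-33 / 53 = -0.62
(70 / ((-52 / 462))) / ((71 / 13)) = -8085 / 71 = -113.87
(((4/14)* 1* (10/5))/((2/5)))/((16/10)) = 25/28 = 0.89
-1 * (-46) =46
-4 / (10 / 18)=-7.20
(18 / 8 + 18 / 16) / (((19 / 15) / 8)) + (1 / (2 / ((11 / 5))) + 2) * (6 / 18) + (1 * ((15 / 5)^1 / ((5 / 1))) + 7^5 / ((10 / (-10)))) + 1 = -9566339 / 570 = -16783.05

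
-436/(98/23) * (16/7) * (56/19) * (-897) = 575687424/931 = 618353.84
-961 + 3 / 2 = -959.50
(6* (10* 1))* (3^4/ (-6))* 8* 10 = -64800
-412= -412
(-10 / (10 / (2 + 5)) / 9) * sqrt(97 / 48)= -7 * sqrt(291) / 108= -1.11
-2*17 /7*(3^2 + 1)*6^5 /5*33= -17449344 /7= -2492763.43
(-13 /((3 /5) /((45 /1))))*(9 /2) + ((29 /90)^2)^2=-287863167719 /65610000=-4387.49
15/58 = 0.26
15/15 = 1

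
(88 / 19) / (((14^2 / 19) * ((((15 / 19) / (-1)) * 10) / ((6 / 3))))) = -0.11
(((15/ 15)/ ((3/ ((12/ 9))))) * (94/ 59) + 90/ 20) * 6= 5531/ 177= 31.25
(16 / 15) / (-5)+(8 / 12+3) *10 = 2734 / 75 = 36.45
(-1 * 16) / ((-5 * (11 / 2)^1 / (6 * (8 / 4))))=384 / 55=6.98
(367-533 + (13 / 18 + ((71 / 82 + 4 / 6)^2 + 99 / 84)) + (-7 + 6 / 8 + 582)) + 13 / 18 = 175681061 / 423612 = 414.72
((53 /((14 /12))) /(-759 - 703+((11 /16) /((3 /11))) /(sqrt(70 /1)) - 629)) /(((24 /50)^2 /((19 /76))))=-16623450000 /705161465039 - 4008125 * sqrt(70) /9872260510546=-0.02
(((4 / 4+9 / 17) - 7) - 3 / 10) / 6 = -327 / 340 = -0.96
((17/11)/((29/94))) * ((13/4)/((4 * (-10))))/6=-10387/153120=-0.07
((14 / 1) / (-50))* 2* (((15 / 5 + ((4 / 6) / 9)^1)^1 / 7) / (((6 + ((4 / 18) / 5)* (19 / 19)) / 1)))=-83 / 2040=-0.04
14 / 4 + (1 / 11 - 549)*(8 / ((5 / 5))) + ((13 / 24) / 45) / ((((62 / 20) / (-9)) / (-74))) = -4385.19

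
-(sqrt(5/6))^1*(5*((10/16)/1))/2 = -25*sqrt(30)/96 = -1.43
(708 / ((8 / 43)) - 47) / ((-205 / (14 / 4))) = -52619 / 820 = -64.17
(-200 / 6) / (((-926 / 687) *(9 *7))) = 11450 / 29169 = 0.39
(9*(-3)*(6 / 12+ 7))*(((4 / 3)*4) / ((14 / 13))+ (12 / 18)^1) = -7965 / 7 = -1137.86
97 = 97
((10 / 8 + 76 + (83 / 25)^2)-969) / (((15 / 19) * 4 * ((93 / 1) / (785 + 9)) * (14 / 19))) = -315558093623 / 97650000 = -3231.52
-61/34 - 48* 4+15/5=-6487/34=-190.79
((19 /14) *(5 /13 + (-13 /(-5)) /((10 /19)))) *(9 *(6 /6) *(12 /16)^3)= 15979437 /582400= 27.44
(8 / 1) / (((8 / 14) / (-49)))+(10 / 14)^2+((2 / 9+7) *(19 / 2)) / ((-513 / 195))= -5648443 / 7938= -711.57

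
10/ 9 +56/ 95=1454/ 855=1.70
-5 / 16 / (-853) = 5 / 13648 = 0.00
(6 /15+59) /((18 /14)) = 231 /5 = 46.20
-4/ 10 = -2/ 5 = -0.40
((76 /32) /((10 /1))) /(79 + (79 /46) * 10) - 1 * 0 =437 /176960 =0.00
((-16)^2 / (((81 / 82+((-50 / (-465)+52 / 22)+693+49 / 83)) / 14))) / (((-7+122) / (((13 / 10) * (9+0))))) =1459793567232 / 2790608655875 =0.52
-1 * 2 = -2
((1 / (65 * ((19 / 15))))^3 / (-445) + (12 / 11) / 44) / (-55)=-20117409438 / 44627127183925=-0.00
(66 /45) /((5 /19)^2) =7942 /375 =21.18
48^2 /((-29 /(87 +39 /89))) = -17929728 /2581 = -6946.81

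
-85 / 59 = -1.44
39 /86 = 0.45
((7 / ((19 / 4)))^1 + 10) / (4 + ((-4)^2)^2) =109 / 2470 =0.04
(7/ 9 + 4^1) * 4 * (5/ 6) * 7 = 3010/ 27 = 111.48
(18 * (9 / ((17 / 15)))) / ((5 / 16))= 7776 / 17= 457.41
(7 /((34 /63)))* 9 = 3969 /34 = 116.74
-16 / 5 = -3.20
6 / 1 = 6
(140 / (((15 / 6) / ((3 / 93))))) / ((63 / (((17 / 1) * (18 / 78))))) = 136 / 1209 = 0.11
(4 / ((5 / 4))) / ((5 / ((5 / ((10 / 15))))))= 4.80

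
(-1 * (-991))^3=973242271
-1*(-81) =81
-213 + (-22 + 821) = 586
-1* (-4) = 4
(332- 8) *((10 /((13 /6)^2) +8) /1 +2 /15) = 2809944 /845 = 3325.38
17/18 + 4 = 89/18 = 4.94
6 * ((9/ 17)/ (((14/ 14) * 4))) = 27/ 34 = 0.79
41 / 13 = 3.15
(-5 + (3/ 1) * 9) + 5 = 27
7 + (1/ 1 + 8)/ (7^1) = 58/ 7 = 8.29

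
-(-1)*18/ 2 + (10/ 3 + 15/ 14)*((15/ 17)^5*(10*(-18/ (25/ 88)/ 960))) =295990839/ 39755996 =7.45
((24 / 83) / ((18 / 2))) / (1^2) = 8 / 249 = 0.03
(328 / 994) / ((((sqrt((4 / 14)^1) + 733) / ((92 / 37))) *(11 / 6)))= 66357024 / 108682223837 - 90528 *sqrt(14) / 760775566859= 0.00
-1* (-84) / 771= 0.11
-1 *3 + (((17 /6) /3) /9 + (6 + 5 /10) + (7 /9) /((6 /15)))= 899 /162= 5.55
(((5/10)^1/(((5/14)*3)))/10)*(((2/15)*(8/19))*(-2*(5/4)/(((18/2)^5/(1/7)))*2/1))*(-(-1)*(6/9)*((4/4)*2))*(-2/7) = 64/5301123975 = 0.00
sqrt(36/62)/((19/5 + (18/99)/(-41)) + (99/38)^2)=3256220 * sqrt(62)/356091327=0.07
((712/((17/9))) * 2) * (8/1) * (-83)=-8509824/17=-500577.88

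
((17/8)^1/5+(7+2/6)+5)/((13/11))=16841/1560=10.80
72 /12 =6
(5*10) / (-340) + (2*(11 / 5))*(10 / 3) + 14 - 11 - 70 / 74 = 62549 / 3774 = 16.57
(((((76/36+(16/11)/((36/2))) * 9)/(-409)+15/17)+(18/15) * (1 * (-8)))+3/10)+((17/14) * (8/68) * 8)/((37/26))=-1517929741/198090970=-7.66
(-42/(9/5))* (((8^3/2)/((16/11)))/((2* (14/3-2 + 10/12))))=-1760/3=-586.67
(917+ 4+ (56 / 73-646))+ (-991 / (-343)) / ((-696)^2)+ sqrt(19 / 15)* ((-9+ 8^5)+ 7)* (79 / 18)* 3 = 3344860096471 / 12129292224+ 431419* sqrt(285) / 15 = 485821.83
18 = 18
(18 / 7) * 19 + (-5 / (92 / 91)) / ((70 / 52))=14549 / 322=45.18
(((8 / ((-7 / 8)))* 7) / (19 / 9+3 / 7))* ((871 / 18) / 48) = -6097 / 240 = -25.40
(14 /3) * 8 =112 /3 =37.33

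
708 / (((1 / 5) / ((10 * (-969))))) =-34302600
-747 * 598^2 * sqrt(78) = -267130188 * sqrt(78) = -2359229940.59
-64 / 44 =-16 / 11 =-1.45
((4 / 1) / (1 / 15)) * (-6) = -360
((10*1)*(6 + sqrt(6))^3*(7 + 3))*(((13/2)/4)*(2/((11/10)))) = 370500*sqrt(6)/11 + 1053000/11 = 178230.54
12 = 12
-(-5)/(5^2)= 1/5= 0.20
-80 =-80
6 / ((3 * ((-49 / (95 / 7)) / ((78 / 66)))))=-2470 / 3773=-0.65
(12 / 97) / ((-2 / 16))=-0.99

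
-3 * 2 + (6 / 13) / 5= -384 / 65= -5.91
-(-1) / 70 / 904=0.00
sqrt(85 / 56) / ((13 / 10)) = 5 * sqrt(1190) / 182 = 0.95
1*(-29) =-29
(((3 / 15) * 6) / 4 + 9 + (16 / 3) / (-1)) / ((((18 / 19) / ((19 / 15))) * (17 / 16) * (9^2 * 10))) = 5054 / 820125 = 0.01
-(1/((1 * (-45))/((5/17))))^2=-1/23409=-0.00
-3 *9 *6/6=-27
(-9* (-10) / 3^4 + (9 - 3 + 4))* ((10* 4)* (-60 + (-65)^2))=16660000 / 9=1851111.11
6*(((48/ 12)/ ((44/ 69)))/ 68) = 207/ 374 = 0.55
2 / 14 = 1 / 7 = 0.14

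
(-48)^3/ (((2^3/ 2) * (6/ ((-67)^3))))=1385915904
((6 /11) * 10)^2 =3600 /121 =29.75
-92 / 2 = -46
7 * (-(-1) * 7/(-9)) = -49/9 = -5.44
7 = 7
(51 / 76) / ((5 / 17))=867 / 380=2.28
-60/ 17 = -3.53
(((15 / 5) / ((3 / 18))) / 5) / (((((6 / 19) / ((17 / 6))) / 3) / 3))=2907 / 10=290.70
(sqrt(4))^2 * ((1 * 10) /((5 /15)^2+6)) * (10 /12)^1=60 /11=5.45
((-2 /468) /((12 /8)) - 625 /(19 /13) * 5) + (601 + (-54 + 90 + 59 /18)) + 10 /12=-9983824 /6669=-1497.05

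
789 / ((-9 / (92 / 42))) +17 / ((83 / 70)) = -929164 / 5229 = -177.69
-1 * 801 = -801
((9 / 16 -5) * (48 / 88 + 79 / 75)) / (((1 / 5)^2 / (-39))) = 1217437 / 176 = 6917.26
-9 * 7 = -63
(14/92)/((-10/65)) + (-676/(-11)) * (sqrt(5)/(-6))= -338 * sqrt(5)/33 - 91/92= -23.89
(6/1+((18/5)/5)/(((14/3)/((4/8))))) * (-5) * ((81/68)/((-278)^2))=-172287/367871840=-0.00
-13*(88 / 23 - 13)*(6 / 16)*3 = 24687 / 184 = 134.17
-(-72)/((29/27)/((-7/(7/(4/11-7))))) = 141912/319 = 444.87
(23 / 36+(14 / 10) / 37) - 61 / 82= -18343 / 273060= -0.07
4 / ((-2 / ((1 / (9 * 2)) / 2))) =-1 / 18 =-0.06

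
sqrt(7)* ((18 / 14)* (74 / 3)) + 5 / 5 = 1 + 222* sqrt(7) / 7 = 84.91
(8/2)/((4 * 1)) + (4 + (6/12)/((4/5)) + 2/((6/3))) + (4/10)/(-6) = 787/120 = 6.56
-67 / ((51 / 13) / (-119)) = 6097 / 3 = 2032.33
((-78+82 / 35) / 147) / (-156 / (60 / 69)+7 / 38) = 100624 / 35038479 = 0.00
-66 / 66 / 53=-1 / 53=-0.02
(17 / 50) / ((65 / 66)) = 561 / 1625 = 0.35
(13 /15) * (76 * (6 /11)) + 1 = 2031 /55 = 36.93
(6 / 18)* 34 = 34 / 3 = 11.33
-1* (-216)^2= -46656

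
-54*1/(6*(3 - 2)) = -9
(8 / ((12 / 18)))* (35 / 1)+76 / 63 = 26536 / 63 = 421.21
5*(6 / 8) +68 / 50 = 511 / 100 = 5.11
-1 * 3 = -3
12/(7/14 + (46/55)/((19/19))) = 440/49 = 8.98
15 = 15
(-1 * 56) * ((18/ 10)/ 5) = -20.16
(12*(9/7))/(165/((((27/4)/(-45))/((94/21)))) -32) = -81/26018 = -0.00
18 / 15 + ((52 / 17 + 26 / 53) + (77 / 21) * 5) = 311963 / 13515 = 23.08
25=25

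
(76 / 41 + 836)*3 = 2513.56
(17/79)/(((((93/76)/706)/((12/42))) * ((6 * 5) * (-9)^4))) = 912152/5061385035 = 0.00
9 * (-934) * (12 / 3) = -33624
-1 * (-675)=675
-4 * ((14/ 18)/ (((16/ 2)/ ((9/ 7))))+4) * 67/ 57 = -737/ 38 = -19.39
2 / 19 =0.11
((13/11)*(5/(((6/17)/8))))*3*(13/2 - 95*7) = -2910570/11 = -264597.27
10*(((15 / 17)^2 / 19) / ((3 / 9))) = 6750 / 5491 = 1.23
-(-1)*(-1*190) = -190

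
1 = 1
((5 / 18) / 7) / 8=0.00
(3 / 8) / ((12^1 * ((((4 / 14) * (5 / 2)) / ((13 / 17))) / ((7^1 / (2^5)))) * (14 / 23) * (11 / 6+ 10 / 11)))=0.00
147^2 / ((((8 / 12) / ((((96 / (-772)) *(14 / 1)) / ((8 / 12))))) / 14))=-228709656 / 193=-1185024.12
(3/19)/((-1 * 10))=-3/190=-0.02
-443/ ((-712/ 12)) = 1329/ 178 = 7.47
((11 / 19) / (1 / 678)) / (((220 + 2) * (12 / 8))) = 2486 / 2109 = 1.18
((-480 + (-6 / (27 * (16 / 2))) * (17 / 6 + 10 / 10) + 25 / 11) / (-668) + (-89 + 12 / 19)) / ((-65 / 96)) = 528656749 / 4083651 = 129.46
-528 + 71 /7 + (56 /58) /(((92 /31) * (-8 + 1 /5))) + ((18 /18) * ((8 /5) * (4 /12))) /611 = -568245432 /1097215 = -517.90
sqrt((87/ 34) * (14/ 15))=sqrt(17255)/ 85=1.55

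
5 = 5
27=27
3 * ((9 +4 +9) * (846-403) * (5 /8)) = 73095 /4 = 18273.75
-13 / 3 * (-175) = 2275 / 3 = 758.33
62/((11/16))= 992/11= 90.18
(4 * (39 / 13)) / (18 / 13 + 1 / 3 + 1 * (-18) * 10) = -468 / 6953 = -0.07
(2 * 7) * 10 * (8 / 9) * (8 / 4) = 248.89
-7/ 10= -0.70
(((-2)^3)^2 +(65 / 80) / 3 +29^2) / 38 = 2287 / 96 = 23.82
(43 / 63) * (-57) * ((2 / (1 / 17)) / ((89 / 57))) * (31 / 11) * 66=-98167452 / 623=-157572.15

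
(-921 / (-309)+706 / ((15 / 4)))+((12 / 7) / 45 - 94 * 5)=-3014299 / 10815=-278.71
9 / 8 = 1.12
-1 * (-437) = 437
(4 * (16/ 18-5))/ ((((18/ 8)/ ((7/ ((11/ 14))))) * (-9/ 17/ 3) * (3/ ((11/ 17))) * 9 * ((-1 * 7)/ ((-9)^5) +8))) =522144/ 472399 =1.11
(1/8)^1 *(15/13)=15/104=0.14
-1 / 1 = -1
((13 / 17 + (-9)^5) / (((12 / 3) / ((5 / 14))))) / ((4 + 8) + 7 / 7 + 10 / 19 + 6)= -449825 / 1666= -270.00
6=6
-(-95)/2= 95/2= 47.50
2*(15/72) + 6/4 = 23/12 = 1.92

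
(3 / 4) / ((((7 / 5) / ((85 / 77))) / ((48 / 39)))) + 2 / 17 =100714 / 119119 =0.85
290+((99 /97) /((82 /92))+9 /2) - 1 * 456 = -1275463 /7954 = -160.35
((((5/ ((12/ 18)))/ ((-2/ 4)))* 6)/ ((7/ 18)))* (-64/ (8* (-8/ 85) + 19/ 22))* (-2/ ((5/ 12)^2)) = -248168448/ 161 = -1541418.93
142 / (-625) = -142 / 625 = -0.23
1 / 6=0.17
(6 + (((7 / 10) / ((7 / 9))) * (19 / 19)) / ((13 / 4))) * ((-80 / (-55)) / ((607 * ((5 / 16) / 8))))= 835584 / 2170025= 0.39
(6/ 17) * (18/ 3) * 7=252/ 17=14.82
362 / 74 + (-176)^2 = 1146293 / 37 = 30980.89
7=7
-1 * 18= -18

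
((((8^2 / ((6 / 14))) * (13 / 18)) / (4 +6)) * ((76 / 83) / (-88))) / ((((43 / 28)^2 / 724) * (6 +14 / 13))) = -25516609664 / 5241665385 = -4.87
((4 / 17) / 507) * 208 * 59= 3776 / 663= 5.70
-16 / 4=-4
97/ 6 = 16.17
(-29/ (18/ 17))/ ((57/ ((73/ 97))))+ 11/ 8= 403415/ 398088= 1.01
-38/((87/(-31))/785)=924730/87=10629.08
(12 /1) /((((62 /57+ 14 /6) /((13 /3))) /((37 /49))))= 2812 /245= 11.48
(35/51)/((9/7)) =245/459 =0.53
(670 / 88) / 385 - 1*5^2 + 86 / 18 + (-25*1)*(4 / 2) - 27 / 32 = -17330725 / 243936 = -71.05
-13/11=-1.18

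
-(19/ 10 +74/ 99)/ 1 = -2621/ 990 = -2.65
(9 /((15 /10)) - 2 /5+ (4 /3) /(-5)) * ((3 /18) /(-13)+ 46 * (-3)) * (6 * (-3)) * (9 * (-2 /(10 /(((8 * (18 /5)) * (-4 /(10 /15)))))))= 267867648 /65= 4121040.74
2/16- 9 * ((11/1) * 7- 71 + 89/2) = -3635/8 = -454.38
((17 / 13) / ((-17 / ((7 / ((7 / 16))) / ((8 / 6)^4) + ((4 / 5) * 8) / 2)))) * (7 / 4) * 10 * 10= -23135 / 208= -111.23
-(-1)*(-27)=-27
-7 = -7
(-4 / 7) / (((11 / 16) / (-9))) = 576 / 77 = 7.48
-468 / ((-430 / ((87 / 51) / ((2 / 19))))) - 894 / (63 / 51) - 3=-18141716 / 25585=-709.08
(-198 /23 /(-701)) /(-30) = -33 /80615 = -0.00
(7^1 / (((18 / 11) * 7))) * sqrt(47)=11 * sqrt(47) / 18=4.19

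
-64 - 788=-852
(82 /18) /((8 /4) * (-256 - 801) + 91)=-41 /18207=-0.00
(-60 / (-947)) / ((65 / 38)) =456 / 12311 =0.04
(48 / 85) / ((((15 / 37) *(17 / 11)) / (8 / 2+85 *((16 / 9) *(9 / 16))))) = 579568 / 7225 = 80.22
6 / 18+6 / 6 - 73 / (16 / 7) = -1469 / 48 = -30.60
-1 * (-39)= 39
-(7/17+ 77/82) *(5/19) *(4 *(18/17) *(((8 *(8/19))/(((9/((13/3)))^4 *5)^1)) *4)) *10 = -550710917120/252581447961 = -2.18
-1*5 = -5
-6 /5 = -1.20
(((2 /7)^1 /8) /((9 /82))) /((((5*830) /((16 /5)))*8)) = 41 /1307250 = 0.00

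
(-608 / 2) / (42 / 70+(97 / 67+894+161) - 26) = -5360 / 18179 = -0.29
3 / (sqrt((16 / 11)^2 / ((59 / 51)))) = 11*sqrt(3009) / 272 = 2.22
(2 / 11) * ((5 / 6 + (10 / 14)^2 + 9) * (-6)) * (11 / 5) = -6082 / 245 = -24.82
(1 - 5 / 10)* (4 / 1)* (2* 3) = 12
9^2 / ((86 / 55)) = 4455 / 86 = 51.80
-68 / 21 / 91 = -68 / 1911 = -0.04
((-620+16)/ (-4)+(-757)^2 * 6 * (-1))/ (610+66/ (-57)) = -65324717/ 11568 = -5647.02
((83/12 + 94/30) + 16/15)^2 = 444889/3600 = 123.58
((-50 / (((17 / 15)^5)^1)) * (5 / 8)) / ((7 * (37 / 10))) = -474609375 / 735485926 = -0.65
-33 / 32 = -1.03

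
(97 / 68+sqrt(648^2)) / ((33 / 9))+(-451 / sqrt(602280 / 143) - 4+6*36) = 291059 / 748 - 451*sqrt(2392390) / 100380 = 382.17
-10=-10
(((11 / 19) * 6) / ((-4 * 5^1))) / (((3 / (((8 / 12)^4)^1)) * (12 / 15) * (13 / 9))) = -22 / 2223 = -0.01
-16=-16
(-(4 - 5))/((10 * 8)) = 0.01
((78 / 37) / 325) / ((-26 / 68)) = -0.02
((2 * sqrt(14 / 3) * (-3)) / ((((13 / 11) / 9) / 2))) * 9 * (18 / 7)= -64152 * sqrt(42) / 91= -4568.71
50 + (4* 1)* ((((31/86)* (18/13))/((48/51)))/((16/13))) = 142343/2752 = 51.72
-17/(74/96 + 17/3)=-272/103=-2.64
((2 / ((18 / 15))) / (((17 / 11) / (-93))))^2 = 2907025 / 289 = 10058.91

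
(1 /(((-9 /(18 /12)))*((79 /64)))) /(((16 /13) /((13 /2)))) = -169 /237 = -0.71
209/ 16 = 13.06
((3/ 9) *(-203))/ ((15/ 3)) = -203/ 15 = -13.53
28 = 28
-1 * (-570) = 570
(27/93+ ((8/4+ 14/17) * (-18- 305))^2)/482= 25784073/14942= 1725.61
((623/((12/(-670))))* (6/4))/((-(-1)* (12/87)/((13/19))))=-78681785/304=-258821.66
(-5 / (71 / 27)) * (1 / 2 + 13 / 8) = -2295 / 568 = -4.04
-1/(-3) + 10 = 31/3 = 10.33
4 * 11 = 44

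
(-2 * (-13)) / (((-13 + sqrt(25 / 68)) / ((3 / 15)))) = -22984 / 57335 - 52 * sqrt(17) / 11467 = -0.42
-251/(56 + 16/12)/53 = -753/9116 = -0.08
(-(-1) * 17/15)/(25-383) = -17/5370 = -0.00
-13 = -13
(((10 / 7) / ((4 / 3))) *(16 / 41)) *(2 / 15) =16 / 287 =0.06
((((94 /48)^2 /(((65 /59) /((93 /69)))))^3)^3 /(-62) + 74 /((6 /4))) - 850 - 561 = -9962908838995249938452712635910680618832377474177715591611 /520718587437266238494902681850256277848981504000000000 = -19133.00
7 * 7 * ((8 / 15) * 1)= 392 / 15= 26.13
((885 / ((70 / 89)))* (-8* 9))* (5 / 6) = -472590 / 7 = -67512.86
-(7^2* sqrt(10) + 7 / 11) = -49* sqrt(10)-7 / 11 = -155.59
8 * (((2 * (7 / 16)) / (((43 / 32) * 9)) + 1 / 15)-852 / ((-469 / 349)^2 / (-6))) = 9639044457832 / 425624535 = 22646.83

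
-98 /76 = -49 /38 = -1.29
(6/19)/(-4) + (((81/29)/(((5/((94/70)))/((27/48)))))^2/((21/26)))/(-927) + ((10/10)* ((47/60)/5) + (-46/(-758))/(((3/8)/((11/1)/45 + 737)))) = 55172761246698932003/462140364576240000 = 119.39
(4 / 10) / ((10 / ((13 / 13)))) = 1 / 25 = 0.04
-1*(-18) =18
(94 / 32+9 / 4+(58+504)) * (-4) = -2268.75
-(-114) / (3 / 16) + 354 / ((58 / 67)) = 29491 / 29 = 1016.93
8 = 8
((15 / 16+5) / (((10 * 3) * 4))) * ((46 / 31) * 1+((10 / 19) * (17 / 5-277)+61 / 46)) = -3825403 / 547584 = -6.99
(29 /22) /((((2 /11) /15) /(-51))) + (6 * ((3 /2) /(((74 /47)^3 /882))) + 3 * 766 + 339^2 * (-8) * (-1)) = 93014464137 /101306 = 918153.56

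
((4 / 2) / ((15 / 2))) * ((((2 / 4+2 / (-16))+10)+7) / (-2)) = -139 / 60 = -2.32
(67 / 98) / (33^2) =67 / 106722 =0.00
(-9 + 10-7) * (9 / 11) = -4.91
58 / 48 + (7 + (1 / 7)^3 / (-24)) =33785 / 4116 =8.21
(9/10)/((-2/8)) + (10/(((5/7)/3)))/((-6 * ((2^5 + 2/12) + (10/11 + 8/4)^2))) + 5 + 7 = 1213464/147485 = 8.23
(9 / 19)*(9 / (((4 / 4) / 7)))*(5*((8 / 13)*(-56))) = -1270080 / 247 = -5142.02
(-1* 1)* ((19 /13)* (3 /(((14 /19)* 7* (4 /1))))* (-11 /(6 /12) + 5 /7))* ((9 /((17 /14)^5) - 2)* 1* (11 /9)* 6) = 591886679329 /12662284726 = 46.74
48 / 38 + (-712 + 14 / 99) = -1336630 / 1881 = -710.60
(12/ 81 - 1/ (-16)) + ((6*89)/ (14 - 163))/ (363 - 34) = 4230223/ 21177072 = 0.20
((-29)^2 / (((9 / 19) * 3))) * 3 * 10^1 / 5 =31958 / 9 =3550.89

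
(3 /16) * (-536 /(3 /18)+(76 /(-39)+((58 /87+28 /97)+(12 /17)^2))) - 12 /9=-5286490181 /8746296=-604.43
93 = 93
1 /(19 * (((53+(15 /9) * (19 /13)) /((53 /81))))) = 689 /1109106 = 0.00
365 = 365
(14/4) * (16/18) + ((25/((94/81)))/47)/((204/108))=2266993/675954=3.35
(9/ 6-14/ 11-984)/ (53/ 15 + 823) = -324645/ 272756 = -1.19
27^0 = 1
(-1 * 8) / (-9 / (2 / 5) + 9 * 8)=-16 / 99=-0.16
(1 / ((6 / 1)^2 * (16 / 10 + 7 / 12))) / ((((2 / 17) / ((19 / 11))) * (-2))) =-1615 / 17292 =-0.09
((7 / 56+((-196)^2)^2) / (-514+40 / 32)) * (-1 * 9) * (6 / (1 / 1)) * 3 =956311308369 / 2051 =466265874.39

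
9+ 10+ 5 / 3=62 / 3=20.67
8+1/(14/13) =125/14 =8.93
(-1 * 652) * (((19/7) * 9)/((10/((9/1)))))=-501714/35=-14334.69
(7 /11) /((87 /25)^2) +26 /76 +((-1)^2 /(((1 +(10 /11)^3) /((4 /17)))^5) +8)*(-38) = -10428937116210702728298696379429 /34350119484964576559391552966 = -303.61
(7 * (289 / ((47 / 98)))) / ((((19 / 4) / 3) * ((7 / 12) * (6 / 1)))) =679728 / 893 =761.17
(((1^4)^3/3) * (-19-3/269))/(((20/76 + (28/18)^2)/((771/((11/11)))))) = -2022704622/1110701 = -1821.11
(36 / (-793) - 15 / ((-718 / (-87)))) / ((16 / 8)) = -1060713 / 1138748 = -0.93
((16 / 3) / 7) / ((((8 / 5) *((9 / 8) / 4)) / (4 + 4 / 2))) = 640 / 63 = 10.16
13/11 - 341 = -3738/11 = -339.82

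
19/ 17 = 1.12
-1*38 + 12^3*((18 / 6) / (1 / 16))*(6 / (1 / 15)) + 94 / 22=82114189 / 11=7464926.27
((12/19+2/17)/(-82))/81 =-121/1072683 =-0.00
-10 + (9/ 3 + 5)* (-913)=-7314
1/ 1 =1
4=4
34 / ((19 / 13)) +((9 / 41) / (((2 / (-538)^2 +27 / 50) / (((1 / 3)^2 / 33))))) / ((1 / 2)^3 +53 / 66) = 433754135434 / 18644357753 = 23.26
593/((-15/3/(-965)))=114449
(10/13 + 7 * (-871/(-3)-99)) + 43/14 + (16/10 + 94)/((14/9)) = 1404.63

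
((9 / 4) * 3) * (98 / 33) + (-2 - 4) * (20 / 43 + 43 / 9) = -32387 / 2838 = -11.41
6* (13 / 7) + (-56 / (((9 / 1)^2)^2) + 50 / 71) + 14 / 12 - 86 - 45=-769518809 / 6521634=-117.99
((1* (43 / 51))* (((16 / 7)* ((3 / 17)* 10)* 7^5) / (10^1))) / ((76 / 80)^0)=5715.88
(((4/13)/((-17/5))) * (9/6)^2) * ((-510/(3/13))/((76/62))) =6975/19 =367.11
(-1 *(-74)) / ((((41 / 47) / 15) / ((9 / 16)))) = 234765 / 328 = 715.75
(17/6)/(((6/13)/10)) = 1105/18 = 61.39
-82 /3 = -27.33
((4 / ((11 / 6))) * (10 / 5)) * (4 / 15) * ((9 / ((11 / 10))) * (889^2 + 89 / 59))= 53716640256 / 7139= 7524392.81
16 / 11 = 1.45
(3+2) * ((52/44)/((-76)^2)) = 65/63536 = 0.00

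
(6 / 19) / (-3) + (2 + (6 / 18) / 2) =235 / 114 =2.06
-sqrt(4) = -2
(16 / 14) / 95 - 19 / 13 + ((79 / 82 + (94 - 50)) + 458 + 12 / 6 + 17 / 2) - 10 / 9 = 1629782471 / 3190005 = 510.90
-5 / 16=-0.31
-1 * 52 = -52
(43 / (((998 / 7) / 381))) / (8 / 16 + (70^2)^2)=38227 / 7987326833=0.00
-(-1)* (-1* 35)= -35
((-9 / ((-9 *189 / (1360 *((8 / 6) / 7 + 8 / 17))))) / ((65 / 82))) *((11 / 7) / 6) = 1702976 / 1083537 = 1.57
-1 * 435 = -435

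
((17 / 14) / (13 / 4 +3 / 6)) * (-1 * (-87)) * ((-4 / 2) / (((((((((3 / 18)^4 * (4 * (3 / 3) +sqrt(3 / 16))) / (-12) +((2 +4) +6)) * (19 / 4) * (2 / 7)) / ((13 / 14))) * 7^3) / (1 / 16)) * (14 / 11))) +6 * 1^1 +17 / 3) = 25064463959632320182 / 76261153252562229 - 548200224 * sqrt(3) / 889713454613226005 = 328.67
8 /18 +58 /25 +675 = 152497 /225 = 677.76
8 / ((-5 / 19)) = -152 / 5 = -30.40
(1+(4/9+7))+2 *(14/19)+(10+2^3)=4774/171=27.92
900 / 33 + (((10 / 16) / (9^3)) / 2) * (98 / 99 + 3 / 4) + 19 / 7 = 969582451 / 32332608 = 29.99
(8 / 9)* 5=40 / 9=4.44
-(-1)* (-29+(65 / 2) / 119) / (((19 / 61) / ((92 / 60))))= -141.42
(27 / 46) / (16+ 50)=9 / 1012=0.01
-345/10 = -69/2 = -34.50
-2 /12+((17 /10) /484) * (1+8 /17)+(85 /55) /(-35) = -20903 /101640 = -0.21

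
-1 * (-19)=19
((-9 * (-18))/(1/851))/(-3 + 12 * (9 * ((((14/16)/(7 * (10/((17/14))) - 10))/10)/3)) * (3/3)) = -248151600/5281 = -46989.51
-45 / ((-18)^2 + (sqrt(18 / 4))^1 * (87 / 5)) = -9000 / 63959 + 725 * sqrt(2) / 63959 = -0.12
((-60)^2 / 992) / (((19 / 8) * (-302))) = -450 / 88939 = -0.01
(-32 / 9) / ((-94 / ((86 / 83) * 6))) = 0.24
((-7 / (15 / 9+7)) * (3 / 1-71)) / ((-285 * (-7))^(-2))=2841737850 / 13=218595219.23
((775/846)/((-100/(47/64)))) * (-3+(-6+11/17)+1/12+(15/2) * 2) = -42563/940032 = -0.05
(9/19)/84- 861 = -458049/532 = -860.99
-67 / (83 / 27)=-1809 / 83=-21.80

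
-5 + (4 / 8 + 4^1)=-1 / 2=-0.50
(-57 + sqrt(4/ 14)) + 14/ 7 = -55 + sqrt(14)/ 7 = -54.47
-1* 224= -224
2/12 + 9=55/6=9.17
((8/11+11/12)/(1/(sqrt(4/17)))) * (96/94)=0.81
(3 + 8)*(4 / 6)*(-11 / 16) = -121 / 24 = -5.04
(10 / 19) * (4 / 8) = 5 / 19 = 0.26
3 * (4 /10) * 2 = 12 /5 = 2.40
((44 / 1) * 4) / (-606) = -88 / 303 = -0.29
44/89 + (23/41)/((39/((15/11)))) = 268207/521807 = 0.51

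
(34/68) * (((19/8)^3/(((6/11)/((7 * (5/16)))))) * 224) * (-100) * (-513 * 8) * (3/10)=47414037825/64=740844341.02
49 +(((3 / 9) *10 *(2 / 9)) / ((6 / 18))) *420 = 2947 / 3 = 982.33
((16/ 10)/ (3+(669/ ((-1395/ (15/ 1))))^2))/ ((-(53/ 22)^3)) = -20465456/ 9790895905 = -0.00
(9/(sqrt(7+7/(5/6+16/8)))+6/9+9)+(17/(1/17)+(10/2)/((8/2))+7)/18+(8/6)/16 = 9 * sqrt(2737)/161+1891/72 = 29.19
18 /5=3.60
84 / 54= 14 / 9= 1.56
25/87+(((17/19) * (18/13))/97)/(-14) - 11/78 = 0.15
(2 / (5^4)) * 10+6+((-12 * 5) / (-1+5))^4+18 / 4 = 12658883 / 250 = 50635.53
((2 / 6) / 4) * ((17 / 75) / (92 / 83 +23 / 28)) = 9877 / 1009125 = 0.01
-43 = -43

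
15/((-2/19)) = -285/2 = -142.50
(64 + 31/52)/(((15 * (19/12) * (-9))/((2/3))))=-6718/33345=-0.20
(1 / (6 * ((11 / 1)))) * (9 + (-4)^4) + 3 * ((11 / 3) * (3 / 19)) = 7213 / 1254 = 5.75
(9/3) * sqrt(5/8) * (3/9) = sqrt(10)/4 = 0.79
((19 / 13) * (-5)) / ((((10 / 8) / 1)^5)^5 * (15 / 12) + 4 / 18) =-3850577681401774080 / 174460679558329211021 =-0.02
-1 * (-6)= 6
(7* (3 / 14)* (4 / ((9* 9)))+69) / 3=1865 / 81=23.02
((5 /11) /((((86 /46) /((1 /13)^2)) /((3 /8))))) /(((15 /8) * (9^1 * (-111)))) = -23 /79857063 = -0.00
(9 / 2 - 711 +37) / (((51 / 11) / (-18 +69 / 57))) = 4698551 / 1938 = 2424.43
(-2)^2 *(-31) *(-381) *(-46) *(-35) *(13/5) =197763384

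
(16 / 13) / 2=8 / 13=0.62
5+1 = 6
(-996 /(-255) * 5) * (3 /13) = 996 /221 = 4.51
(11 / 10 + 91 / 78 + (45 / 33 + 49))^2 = 75411856 / 27225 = 2769.95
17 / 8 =2.12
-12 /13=-0.92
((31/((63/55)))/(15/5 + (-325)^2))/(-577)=-1705/3839683428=-0.00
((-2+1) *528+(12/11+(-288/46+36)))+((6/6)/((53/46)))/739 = -497.17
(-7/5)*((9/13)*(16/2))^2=-36288/845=-42.94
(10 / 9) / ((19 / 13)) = 130 / 171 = 0.76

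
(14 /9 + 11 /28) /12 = 491 /3024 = 0.16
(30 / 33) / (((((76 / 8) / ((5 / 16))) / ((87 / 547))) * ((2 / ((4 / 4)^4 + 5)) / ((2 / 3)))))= 2175 / 228646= 0.01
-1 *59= -59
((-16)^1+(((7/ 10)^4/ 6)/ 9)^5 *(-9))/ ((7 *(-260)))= 81629337600079792266297612001/ 9285337152000000000000000000000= 0.01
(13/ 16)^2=0.66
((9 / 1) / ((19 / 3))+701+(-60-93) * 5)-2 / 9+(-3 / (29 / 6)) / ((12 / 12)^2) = -314509 / 4959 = -63.42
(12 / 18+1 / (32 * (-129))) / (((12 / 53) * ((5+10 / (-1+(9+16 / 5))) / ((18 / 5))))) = 340207 / 189200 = 1.80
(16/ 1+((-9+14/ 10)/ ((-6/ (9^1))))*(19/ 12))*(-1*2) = -681/ 10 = -68.10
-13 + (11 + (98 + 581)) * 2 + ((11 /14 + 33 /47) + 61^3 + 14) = 150263175 /658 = 228363.49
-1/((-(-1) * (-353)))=1/353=0.00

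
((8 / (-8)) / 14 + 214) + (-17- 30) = 2337 / 14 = 166.93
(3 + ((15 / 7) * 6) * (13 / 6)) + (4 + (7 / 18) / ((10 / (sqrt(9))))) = 14689 / 420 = 34.97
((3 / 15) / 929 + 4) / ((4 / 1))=18581 / 18580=1.00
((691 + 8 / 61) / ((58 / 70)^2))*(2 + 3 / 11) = 2287.96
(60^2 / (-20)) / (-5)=36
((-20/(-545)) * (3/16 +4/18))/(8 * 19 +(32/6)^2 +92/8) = 59/753190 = 0.00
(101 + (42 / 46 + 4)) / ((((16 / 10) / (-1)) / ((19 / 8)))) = -57855 / 368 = -157.21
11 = 11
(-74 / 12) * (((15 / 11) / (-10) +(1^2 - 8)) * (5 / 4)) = 29045 / 528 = 55.01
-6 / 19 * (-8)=48 / 19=2.53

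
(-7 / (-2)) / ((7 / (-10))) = -5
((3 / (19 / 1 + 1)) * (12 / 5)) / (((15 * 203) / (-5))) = -3 / 5075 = -0.00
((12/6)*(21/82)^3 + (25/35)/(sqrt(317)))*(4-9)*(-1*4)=46305/68921 + 100*sqrt(317)/2219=1.47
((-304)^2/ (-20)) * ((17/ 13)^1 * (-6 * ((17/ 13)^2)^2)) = 196826256768/ 1856465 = 106022.07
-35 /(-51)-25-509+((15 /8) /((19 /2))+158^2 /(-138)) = -21217667 /29716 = -714.01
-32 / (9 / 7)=-224 / 9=-24.89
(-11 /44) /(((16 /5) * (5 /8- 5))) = 1 /56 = 0.02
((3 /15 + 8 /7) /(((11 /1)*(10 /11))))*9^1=423 /350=1.21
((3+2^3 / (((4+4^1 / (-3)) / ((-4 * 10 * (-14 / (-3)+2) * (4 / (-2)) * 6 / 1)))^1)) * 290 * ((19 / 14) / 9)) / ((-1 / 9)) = -26456265 / 7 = -3779466.43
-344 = -344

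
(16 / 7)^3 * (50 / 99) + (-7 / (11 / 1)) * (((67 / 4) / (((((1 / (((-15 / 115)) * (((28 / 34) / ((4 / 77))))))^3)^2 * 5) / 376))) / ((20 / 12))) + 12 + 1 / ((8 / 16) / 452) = -3559624201411527501286209887 / 97068841406725119069600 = -36671.13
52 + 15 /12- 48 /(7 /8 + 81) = 137979 /2620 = 52.66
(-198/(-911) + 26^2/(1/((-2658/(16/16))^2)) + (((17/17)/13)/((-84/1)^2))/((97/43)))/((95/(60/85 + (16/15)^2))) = 13649947870806891023363/147270948797700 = 92685950.50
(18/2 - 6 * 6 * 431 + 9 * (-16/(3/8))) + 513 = -15378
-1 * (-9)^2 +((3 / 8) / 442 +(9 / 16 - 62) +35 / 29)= -1810283 / 12818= -141.23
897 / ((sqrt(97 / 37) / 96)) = 86112* sqrt(3589) / 97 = 53183.72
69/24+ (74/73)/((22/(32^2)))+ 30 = 514293/6424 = 80.06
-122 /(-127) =122 /127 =0.96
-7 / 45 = -0.16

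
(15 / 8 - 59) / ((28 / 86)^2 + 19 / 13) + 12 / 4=-10080613 / 301432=-33.44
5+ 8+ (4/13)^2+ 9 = 3734/169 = 22.09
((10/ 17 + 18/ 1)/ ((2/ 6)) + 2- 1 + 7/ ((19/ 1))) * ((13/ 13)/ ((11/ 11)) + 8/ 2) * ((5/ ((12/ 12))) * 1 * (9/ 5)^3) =13452966/ 1615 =8330.01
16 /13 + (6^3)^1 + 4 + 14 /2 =228.23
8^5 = 32768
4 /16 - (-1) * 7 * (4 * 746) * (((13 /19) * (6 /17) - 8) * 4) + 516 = -836858253 /1292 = -647723.11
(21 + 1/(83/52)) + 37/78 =22.10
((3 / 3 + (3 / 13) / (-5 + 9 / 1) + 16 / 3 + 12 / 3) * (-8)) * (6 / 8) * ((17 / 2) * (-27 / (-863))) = -16.58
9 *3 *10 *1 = 270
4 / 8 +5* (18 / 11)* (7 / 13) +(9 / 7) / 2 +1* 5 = 10559 / 1001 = 10.55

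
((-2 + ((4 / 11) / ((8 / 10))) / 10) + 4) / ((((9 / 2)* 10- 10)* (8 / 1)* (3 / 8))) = 3 / 154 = 0.02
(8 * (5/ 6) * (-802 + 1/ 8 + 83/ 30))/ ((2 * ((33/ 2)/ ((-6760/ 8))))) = 81029585/ 594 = 136413.44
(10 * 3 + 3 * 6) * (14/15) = 224/5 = 44.80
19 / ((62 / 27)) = 513 / 62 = 8.27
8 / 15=0.53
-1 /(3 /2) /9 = -2 /27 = -0.07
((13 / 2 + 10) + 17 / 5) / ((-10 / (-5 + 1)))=199 / 25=7.96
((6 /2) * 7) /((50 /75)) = 63 /2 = 31.50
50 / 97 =0.52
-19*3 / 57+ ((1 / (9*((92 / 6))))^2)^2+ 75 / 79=-1450695665 / 28651240944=-0.05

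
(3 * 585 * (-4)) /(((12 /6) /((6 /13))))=-1620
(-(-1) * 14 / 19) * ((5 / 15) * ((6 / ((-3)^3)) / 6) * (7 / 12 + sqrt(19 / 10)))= -7 * sqrt(190) / 7695-49 / 9234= -0.02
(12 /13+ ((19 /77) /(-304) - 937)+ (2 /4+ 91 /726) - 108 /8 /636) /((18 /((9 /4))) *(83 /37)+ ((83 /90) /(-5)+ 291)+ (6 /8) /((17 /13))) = -1236195965986725 /408775523408252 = -3.02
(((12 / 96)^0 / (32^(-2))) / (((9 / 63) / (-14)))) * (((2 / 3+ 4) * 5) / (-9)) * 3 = 7024640 / 9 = 780515.56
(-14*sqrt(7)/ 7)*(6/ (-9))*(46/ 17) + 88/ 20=22/ 5 + 184*sqrt(7)/ 51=13.95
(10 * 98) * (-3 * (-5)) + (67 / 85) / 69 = 86215567 / 5865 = 14700.01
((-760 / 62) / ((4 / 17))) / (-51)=95 / 93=1.02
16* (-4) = -64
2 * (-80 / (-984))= 20 / 123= 0.16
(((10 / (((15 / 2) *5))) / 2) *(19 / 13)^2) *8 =5776 / 2535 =2.28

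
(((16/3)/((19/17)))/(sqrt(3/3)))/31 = 272/1767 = 0.15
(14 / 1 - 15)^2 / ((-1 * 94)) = -1 / 94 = -0.01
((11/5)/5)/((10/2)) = 11/125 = 0.09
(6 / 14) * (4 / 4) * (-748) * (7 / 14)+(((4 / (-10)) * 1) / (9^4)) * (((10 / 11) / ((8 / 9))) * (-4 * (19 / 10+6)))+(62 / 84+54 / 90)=-89220961 / 561330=-158.95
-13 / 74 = -0.18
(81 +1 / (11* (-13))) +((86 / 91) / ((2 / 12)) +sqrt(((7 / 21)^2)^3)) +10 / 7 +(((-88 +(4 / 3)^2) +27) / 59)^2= 25158147512 / 282242961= 89.14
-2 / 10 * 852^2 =-725904 / 5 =-145180.80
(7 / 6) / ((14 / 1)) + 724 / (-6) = -120.58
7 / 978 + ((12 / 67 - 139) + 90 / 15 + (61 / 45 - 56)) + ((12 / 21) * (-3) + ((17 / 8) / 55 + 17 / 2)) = -54683301593 / 302730120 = -180.63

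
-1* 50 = -50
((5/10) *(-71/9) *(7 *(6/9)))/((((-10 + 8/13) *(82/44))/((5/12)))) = 355355/810324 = 0.44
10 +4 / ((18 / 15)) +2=46 / 3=15.33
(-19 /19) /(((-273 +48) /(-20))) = -4 /45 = -0.09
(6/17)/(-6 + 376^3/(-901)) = -159/26581391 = -0.00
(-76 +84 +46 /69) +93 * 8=2258 /3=752.67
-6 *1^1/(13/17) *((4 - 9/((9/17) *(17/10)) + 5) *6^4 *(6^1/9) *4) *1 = 352512/13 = 27116.31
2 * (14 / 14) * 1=2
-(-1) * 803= 803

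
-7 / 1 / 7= -1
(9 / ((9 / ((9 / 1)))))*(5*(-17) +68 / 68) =-756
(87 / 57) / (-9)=-29 / 171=-0.17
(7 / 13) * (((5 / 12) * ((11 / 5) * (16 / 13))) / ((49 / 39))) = 44 / 91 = 0.48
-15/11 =-1.36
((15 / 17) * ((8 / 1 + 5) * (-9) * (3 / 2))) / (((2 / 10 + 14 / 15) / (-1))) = 78975 / 578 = 136.63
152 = 152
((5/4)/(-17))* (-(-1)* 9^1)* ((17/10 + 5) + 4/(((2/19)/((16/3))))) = -18843/136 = -138.55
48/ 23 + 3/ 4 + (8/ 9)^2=27029/ 7452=3.63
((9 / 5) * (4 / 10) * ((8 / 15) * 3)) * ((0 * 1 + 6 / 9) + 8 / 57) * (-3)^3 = -59616 / 2375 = -25.10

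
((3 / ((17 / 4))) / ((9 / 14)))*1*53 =2968 / 51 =58.20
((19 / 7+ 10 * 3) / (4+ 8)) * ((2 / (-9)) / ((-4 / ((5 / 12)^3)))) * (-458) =-6555125 / 1306368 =-5.02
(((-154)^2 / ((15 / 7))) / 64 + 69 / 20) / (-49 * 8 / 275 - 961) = -2328205 / 12704016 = -0.18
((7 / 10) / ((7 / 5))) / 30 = 1 / 60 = 0.02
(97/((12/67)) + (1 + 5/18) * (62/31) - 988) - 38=-17347/36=-481.86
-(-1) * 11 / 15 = 11 / 15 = 0.73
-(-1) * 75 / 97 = 75 / 97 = 0.77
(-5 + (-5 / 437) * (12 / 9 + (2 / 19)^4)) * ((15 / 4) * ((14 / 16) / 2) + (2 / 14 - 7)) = 35131293415 / 1342827584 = 26.16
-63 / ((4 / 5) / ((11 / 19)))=-3465 / 76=-45.59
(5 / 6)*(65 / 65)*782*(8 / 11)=15640 / 33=473.94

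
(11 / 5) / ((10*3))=11 / 150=0.07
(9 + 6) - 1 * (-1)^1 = 16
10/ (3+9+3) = 2/ 3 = 0.67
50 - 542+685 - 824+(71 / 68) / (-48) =-2059655 / 3264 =-631.02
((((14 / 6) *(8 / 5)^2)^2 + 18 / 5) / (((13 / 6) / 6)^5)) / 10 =742235747328 / 1160290625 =639.70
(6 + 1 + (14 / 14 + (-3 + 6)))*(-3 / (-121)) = 3 / 11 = 0.27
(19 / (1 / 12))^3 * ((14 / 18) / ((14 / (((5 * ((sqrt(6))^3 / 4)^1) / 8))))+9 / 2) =617310 * sqrt(6)+53335584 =54847678.51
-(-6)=6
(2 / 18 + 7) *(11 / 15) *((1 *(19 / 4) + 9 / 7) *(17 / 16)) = 31603 / 945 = 33.44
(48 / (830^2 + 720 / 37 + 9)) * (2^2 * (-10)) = -71040 / 25490353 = -0.00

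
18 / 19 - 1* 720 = -13662 / 19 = -719.05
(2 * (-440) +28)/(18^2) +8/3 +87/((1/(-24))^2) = 1353025/27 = 50112.04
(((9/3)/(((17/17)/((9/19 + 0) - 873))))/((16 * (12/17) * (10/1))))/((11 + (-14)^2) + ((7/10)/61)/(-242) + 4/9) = -9360709677/83784369008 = -0.11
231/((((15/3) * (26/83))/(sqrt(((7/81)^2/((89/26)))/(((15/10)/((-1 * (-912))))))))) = 169.86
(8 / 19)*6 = 48 / 19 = 2.53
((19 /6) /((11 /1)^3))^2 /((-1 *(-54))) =361 /3443914584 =0.00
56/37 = 1.51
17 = 17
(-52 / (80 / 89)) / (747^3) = -1157 / 8336654460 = -0.00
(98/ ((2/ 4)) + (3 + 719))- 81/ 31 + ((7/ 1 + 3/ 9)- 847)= 7042/ 93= 75.72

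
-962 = -962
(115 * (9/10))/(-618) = -69/412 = -0.17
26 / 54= 13 / 27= 0.48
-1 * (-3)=3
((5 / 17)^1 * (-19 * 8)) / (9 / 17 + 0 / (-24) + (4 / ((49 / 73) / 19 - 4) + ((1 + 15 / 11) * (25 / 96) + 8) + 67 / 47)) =-735546240 / 157316477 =-4.68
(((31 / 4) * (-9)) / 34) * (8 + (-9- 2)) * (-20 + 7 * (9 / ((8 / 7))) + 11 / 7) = 1720035 / 7616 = 225.84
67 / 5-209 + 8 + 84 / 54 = -8372 / 45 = -186.04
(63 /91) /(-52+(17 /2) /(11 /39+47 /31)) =-39132 /2672059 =-0.01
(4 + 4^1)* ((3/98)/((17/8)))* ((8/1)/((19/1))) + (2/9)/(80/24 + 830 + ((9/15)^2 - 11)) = 71476379/1464836331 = 0.05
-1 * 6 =-6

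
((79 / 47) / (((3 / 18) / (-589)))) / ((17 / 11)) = -3071046 / 799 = -3843.61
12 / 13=0.92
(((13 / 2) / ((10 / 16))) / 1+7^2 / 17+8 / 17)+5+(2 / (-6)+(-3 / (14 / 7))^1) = 8629 / 510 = 16.92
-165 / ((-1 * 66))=5 / 2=2.50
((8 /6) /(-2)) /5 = -2 /15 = -0.13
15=15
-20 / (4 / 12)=-60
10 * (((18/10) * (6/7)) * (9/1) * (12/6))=1944/7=277.71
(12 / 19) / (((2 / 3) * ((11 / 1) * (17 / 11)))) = 18 / 323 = 0.06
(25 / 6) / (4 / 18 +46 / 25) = 1875 / 928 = 2.02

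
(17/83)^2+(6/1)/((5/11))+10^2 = 3900619/34445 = 113.24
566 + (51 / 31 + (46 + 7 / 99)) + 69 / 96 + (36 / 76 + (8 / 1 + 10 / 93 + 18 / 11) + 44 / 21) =8186364359 / 13061664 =626.75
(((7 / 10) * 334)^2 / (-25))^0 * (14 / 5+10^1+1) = 69 / 5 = 13.80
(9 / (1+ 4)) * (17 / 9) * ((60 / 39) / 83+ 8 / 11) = 150484 / 59345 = 2.54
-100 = -100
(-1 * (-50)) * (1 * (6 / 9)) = 100 / 3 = 33.33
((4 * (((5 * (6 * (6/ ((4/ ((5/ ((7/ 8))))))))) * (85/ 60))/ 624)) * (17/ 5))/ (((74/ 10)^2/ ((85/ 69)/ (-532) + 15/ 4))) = 2484858125/ 4573045932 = 0.54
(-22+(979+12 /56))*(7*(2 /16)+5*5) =2774007 /112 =24767.92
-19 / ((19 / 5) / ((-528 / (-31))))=-2640 / 31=-85.16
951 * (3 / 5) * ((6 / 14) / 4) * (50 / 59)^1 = 42795 / 826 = 51.81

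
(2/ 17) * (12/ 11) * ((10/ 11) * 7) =1680/ 2057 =0.82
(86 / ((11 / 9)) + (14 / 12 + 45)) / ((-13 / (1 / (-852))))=7691 / 731016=0.01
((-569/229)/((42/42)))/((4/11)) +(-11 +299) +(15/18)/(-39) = 30130943/107172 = 281.15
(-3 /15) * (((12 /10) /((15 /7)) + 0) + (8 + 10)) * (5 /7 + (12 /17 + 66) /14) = -302528 /14875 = -20.34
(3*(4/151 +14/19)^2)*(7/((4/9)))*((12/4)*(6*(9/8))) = 18355873725/32924644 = 557.51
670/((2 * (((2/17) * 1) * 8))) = 5695/16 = 355.94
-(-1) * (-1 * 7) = -7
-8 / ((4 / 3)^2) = -9 / 2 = -4.50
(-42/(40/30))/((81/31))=-217/18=-12.06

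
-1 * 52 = -52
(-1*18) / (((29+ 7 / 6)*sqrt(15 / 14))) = -0.58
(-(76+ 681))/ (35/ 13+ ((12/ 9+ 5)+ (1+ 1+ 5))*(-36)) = 9841/ 6205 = 1.59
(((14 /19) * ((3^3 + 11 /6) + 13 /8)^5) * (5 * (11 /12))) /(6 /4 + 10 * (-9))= -80361422238270635 /80334913536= -1000329.98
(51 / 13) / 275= 51 / 3575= 0.01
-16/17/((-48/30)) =10/17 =0.59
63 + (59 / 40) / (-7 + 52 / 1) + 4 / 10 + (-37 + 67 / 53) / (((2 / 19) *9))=272543 / 10600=25.71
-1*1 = -1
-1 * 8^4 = -4096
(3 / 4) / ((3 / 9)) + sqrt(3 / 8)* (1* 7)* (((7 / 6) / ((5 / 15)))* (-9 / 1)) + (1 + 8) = 45 / 4 - 441* sqrt(6) / 8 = -123.78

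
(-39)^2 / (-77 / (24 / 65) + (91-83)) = -36504 / 4813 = -7.58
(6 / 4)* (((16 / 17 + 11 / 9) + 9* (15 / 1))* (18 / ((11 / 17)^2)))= 1070286 / 121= 8845.34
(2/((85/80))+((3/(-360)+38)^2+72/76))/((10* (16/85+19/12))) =6726548963/82399200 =81.63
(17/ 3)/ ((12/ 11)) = 187/ 36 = 5.19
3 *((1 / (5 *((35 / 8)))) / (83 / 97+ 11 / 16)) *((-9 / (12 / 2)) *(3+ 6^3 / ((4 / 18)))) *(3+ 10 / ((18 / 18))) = -28327104 / 16765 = -1689.66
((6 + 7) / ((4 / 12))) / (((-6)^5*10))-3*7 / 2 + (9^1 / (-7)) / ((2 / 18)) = -4004731 / 181440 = -22.07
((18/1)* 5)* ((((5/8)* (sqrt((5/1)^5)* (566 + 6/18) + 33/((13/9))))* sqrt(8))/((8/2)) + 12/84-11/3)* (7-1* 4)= -6660/7 + 200475* sqrt(2)/104 + 9556875* sqrt(10)/8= 3779461.21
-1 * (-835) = 835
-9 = -9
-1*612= -612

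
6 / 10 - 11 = -52 / 5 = -10.40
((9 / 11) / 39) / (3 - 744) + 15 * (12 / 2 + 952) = 507562769 / 35321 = 14370.00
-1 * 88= -88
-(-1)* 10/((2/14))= 70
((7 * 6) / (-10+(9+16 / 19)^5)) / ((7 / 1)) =4952198 / 76214876239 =0.00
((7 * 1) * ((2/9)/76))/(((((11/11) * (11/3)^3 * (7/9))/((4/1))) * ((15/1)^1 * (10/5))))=9/126445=0.00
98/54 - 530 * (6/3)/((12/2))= -4721/27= -174.85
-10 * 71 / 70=-71 / 7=-10.14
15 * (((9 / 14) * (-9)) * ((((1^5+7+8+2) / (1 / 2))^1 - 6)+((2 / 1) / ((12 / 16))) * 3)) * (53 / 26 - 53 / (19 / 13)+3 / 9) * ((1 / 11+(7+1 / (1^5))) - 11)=-325145.81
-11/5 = -2.20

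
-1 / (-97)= 0.01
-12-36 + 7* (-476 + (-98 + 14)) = -3968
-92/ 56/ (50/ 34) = -391/ 350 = -1.12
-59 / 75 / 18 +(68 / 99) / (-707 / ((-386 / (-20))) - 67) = -4983083 / 99004950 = -0.05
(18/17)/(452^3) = 9/784935968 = 0.00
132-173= -41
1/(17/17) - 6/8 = 1/4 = 0.25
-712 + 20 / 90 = -6406 / 9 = -711.78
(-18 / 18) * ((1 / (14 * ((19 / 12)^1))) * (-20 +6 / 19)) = 2244 / 2527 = 0.89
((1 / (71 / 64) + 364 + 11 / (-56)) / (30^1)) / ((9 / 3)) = 1450067 / 357840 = 4.05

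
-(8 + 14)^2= -484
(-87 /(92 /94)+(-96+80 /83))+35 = -568605 /3818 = -148.93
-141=-141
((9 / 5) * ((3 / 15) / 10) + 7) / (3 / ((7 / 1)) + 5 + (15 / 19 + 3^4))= 0.08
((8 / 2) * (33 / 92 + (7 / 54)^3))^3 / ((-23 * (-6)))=2232512330618933063 / 102429831638219859216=0.02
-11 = -11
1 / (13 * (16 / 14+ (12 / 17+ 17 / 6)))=714 / 43459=0.02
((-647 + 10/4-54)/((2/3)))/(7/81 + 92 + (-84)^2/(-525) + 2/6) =-8486775/639736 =-13.27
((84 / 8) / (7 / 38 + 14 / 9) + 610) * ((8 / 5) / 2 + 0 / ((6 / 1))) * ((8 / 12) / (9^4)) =0.05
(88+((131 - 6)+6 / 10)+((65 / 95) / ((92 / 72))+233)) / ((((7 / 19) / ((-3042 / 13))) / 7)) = -228615894 / 115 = -1987964.30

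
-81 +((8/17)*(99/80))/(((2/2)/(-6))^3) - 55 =-22252/85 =-261.79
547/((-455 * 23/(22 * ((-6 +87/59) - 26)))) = 21673234/617435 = 35.10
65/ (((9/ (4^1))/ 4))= 1040/ 9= 115.56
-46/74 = -23/37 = -0.62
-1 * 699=-699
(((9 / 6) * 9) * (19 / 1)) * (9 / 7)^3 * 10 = 1869885 / 343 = 5451.56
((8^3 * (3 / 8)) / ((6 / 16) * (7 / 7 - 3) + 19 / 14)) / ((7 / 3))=2304 / 17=135.53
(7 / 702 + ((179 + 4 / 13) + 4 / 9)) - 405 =-158117 / 702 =-225.24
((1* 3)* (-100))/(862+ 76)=-150/469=-0.32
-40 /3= -13.33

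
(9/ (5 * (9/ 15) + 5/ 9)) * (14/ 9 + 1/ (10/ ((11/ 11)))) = 1341/ 320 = 4.19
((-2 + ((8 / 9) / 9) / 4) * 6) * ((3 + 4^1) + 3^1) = -3200 / 27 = -118.52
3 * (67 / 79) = 2.54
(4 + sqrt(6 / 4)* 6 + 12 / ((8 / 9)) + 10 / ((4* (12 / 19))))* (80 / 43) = 240* sqrt(6) / 43 + 5150 / 129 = 53.59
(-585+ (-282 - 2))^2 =755161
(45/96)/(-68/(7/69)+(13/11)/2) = -1155/1650128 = -0.00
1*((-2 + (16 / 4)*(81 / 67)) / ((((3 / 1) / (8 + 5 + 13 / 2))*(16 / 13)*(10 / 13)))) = 19.47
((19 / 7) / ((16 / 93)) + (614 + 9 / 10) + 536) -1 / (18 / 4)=5878931 / 5040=1166.45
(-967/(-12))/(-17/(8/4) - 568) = -967/6918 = -0.14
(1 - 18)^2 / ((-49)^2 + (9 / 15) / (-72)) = 34680 / 288119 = 0.12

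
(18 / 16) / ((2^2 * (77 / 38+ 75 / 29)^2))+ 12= 2483073753 / 206695112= 12.01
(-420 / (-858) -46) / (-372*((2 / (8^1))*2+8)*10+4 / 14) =22778 / 15825667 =0.00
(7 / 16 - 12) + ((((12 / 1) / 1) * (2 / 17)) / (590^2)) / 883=-241671470779 / 20901316400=-11.56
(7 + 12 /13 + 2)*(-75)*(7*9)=-609525 /13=-46886.54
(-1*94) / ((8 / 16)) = -188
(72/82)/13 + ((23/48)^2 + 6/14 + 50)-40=92200643/8596224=10.73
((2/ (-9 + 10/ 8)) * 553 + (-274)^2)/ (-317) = -2322932/ 9827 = -236.38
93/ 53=1.75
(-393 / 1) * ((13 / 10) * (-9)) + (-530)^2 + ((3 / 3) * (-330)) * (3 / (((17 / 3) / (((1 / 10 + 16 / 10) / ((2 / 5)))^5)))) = 110731711 / 2560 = 43254.57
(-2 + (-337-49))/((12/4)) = -388/3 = -129.33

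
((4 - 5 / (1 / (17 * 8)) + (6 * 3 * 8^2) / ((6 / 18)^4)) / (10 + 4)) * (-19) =-880042 / 7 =-125720.29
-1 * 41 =-41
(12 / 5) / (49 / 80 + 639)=192 / 51169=0.00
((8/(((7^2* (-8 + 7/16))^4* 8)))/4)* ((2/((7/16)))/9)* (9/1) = 524288/8650154040833767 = 0.00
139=139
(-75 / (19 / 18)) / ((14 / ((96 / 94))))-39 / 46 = -1734189 / 287546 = -6.03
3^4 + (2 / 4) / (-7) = 1133 / 14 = 80.93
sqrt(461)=21.47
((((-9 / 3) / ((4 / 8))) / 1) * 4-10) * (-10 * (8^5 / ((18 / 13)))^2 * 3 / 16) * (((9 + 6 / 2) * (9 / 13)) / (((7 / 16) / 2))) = 9491877724160 / 7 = 1355982532022.86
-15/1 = -15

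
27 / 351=1 / 13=0.08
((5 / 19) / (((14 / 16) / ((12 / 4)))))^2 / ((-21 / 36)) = -172800 / 123823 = -1.40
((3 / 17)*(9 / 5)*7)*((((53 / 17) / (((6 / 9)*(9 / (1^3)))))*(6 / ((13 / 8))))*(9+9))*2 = 2884896 / 18785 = 153.57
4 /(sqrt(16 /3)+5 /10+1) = -72 /37+64 * sqrt(3) /37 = 1.05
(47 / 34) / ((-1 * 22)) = -0.06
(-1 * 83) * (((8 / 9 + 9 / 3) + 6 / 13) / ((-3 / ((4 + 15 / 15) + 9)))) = 591458 / 351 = 1685.07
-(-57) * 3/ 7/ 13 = 171/ 91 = 1.88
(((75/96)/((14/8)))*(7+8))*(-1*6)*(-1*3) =3375/28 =120.54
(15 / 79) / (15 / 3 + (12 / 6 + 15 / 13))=195 / 8374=0.02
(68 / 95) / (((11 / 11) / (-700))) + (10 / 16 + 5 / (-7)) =-533215 / 1064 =-501.14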